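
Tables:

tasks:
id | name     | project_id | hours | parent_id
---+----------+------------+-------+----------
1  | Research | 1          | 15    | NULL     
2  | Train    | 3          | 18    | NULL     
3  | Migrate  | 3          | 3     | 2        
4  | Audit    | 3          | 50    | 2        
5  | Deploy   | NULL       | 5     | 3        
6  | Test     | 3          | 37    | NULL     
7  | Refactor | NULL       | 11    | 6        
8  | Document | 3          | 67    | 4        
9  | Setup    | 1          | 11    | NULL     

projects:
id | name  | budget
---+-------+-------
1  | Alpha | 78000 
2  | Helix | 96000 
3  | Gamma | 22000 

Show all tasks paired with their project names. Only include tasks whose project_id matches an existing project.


INNER JOIN keeps only tasks rows whose project_id matches an id in projects. Walk through each task:
  - task 1 (Research): project_id=1 -> matches Alpha
  - task 2 (Train): project_id=3 -> matches Gamma
  - task 3 (Migrate): project_id=3 -> matches Gamma
  - task 4 (Audit): project_id=3 -> matches Gamma
  - task 5 (Deploy): project_id=NULL, no match -> dropped
  - task 6 (Test): project_id=3 -> matches Gamma
  - task 7 (Refactor): project_id=NULL, no match -> dropped
  - task 8 (Document): project_id=3 -> matches Gamma
  - task 9 (Setup): project_id=1 -> matches Alpha
So 2 of 9 rows are dropped.

SQL:
SELECT a.name, b.name AS project
FROM tasks a
INNER JOIN projects b ON a.project_id = b.id

Result:
name     | project
---------+--------
Research | Alpha  
Train    | Gamma  
Migrate  | Gamma  
Audit    | Gamma  
Test     | Gamma  
Document | Gamma  
Setup    | Alpha  


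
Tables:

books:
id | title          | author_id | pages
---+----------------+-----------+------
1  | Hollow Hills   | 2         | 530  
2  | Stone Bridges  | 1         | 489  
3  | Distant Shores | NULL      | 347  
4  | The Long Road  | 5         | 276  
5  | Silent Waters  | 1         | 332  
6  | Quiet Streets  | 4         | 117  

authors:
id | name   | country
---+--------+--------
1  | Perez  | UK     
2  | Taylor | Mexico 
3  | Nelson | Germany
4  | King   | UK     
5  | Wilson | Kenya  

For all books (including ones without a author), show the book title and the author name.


LEFT JOIN keeps every row from books (the left table); where author_id has no match in authors, the author columns become NULL. Walk through each book:
  - book 1 (Hollow Hills): author_id=2 -> matches Taylor
  - book 2 (Stone Bridges): author_id=1 -> matches Perez
  - book 3 (Distant Shores): author_id=NULL, no match -> kept with NULL
  - book 4 (The Long Road): author_id=5 -> matches Wilson
  - book 5 (Silent Waters): author_id=1 -> matches Perez
  - book 6 (Quiet Streets): author_id=4 -> matches King
All 6 rows appear; 1 has NULL author.

SQL:
SELECT a.title, b.name AS author
FROM books a
LEFT JOIN authors b ON a.author_id = b.id

Result:
title          | author
---------------+-------
Hollow Hills   | Taylor
Stone Bridges  | Perez 
Distant Shores | NULL  
The Long Road  | Wilson
Silent Waters  | Perez 
Quiet Streets  | King  


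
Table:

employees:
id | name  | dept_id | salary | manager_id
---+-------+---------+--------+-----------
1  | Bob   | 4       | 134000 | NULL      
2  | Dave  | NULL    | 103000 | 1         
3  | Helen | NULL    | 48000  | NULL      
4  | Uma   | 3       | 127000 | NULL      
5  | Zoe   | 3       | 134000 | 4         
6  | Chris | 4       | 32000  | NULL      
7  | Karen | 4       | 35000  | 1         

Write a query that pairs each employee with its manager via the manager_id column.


This is a self-join: employees is joined to a second copy of itself, matching each row's manager_id to another row's id. Use LEFT JOIN so rows with manager_id=NULL are kept.
  - employee 1 (Bob): manager_id=NULL -> NULL
  - employee 2 (Dave): manager_id=1 -> Bob
  - employee 3 (Helen): manager_id=NULL -> NULL
  - employee 4 (Uma): manager_id=NULL -> NULL
  - employee 5 (Zoe): manager_id=4 -> Uma
  - employee 6 (Chris): manager_id=NULL -> NULL
  - employee 7 (Karen): manager_id=1 -> Bob

SQL:
SELECT a.name AS item, b.name AS manager
FROM employees a
LEFT JOIN employees b ON a.manager_id = b.id

Result:
item  | manager
------+--------
Bob   | NULL   
Dave  | Bob    
Helen | NULL   
Uma   | NULL   
Zoe   | Uma    
Chris | NULL   
Karen | Bob    


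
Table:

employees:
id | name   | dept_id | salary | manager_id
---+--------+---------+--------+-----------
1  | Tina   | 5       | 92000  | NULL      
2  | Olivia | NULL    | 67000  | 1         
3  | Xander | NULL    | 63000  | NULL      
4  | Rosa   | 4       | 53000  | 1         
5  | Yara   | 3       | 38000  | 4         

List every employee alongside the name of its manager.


This is a self-join: employees is joined to a second copy of itself, matching each row's manager_id to another row's id. Use LEFT JOIN so rows with manager_id=NULL are kept.
  - employee 1 (Tina): manager_id=NULL -> NULL
  - employee 2 (Olivia): manager_id=1 -> Tina
  - employee 3 (Xander): manager_id=NULL -> NULL
  - employee 4 (Rosa): manager_id=1 -> Tina
  - employee 5 (Yara): manager_id=4 -> Rosa

SQL:
SELECT a.name AS item, b.name AS manager
FROM employees a
LEFT JOIN employees b ON a.manager_id = b.id

Result:
item   | manager
-------+--------
Tina   | NULL   
Olivia | Tina   
Xander | NULL   
Rosa   | Tina   
Yara   | Rosa   


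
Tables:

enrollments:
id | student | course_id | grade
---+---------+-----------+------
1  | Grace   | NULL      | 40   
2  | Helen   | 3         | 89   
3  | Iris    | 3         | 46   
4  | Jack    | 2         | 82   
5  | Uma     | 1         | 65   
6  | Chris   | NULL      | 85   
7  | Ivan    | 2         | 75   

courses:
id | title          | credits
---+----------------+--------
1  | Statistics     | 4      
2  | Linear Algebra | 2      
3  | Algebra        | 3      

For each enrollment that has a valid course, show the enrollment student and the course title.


INNER JOIN keeps only enrollments rows whose course_id matches an id in courses. Walk through each enrollment:
  - enrollment 1 (Grace): course_id=NULL, no match -> dropped
  - enrollment 2 (Helen): course_id=3 -> matches Algebra
  - enrollment 3 (Iris): course_id=3 -> matches Algebra
  - enrollment 4 (Jack): course_id=2 -> matches Linear Algebra
  - enrollment 5 (Uma): course_id=1 -> matches Statistics
  - enrollment 6 (Chris): course_id=NULL, no match -> dropped
  - enrollment 7 (Ivan): course_id=2 -> matches Linear Algebra
So 2 of 7 rows are dropped.

SQL:
SELECT a.student, b.title AS course
FROM enrollments a
INNER JOIN courses b ON a.course_id = b.id

Result:
student | course        
--------+---------------
Helen   | Algebra       
Iris    | Algebra       
Jack    | Linear Algebra
Uma     | Statistics    
Ivan    | Linear Algebra


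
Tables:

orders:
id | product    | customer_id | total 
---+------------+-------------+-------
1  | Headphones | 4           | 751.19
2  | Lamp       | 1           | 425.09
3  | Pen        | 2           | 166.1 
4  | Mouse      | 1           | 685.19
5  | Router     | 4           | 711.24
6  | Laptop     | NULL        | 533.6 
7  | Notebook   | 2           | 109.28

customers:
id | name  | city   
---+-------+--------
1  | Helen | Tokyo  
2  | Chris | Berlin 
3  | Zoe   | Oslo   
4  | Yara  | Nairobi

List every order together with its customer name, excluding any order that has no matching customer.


INNER JOIN keeps only orders rows whose customer_id matches an id in customers. Walk through each order:
  - order 1 (Headphones): customer_id=4 -> matches Yara
  - order 2 (Lamp): customer_id=1 -> matches Helen
  - order 3 (Pen): customer_id=2 -> matches Chris
  - order 4 (Mouse): customer_id=1 -> matches Helen
  - order 5 (Router): customer_id=4 -> matches Yara
  - order 6 (Laptop): customer_id=NULL, no match -> dropped
  - order 7 (Notebook): customer_id=2 -> matches Chris
So 1 of 7 rows is dropped.

SQL:
SELECT a.product, b.name AS customer
FROM orders a
INNER JOIN customers b ON a.customer_id = b.id

Result:
product    | customer
-----------+---------
Headphones | Yara    
Lamp       | Helen   
Pen        | Chris   
Mouse      | Helen   
Router     | Yara    
Notebook   | Chris   


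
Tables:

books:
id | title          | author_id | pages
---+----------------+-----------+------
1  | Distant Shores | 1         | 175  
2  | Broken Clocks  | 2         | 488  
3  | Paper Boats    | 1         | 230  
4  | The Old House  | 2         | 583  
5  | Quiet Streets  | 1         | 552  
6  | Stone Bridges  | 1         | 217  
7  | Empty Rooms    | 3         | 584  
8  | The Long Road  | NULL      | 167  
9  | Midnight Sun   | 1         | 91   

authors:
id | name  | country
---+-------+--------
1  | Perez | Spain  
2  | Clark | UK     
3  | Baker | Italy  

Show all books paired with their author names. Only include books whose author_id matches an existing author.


INNER JOIN keeps only books rows whose author_id matches an id in authors. Walk through each book:
  - book 1 (Distant Shores): author_id=1 -> matches Perez
  - book 2 (Broken Clocks): author_id=2 -> matches Clark
  - book 3 (Paper Boats): author_id=1 -> matches Perez
  - book 4 (The Old House): author_id=2 -> matches Clark
  - book 5 (Quiet Streets): author_id=1 -> matches Perez
  - book 6 (Stone Bridges): author_id=1 -> matches Perez
  - book 7 (Empty Rooms): author_id=3 -> matches Baker
  - book 8 (The Long Road): author_id=NULL, no match -> dropped
  - book 9 (Midnight Sun): author_id=1 -> matches Perez
So 1 of 9 rows is dropped.

SQL:
SELECT a.title, b.name AS author
FROM books a
INNER JOIN authors b ON a.author_id = b.id

Result:
title          | author
---------------+-------
Distant Shores | Perez 
Broken Clocks  | Clark 
Paper Boats    | Perez 
The Old House  | Clark 
Quiet Streets  | Perez 
Stone Bridges  | Perez 
Empty Rooms    | Baker 
Midnight Sun   | Perez 


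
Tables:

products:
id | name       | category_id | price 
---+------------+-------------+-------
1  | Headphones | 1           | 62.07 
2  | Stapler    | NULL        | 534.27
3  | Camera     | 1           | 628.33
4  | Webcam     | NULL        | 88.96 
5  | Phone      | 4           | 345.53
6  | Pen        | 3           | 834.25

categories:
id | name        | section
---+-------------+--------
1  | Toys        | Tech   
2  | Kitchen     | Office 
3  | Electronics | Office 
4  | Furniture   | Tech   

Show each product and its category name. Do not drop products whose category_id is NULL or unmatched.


LEFT JOIN keeps every row from products (the left table); where category_id has no match in categories, the category columns become NULL. Walk through each product:
  - product 1 (Headphones): category_id=1 -> matches Toys
  - product 2 (Stapler): category_id=NULL, no match -> kept with NULL
  - product 3 (Camera): category_id=1 -> matches Toys
  - product 4 (Webcam): category_id=NULL, no match -> kept with NULL
  - product 5 (Phone): category_id=4 -> matches Furniture
  - product 6 (Pen): category_id=3 -> matches Electronics
All 6 rows appear; 2 have NULL category.

SQL:
SELECT a.name, b.name AS category
FROM products a
LEFT JOIN categories b ON a.category_id = b.id

Result:
name       | category   
-----------+------------
Headphones | Toys       
Stapler    | NULL       
Camera     | Toys       
Webcam     | NULL       
Phone      | Furniture  
Pen        | Electronics


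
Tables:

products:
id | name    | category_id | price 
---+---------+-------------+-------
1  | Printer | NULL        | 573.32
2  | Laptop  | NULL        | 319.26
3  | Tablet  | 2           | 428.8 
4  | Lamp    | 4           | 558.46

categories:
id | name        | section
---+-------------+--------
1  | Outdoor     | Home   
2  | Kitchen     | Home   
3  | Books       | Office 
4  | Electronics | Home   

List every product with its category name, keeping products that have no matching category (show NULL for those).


LEFT JOIN keeps every row from products (the left table); where category_id has no match in categories, the category columns become NULL. Walk through each product:
  - product 1 (Printer): category_id=NULL, no match -> kept with NULL
  - product 2 (Laptop): category_id=NULL, no match -> kept with NULL
  - product 3 (Tablet): category_id=2 -> matches Kitchen
  - product 4 (Lamp): category_id=4 -> matches Electronics
All 4 rows appear; 2 have NULL category.

SQL:
SELECT a.name, b.name AS category
FROM products a
LEFT JOIN categories b ON a.category_id = b.id

Result:
name    | category   
--------+------------
Printer | NULL       
Laptop  | NULL       
Tablet  | Kitchen    
Lamp    | Electronics


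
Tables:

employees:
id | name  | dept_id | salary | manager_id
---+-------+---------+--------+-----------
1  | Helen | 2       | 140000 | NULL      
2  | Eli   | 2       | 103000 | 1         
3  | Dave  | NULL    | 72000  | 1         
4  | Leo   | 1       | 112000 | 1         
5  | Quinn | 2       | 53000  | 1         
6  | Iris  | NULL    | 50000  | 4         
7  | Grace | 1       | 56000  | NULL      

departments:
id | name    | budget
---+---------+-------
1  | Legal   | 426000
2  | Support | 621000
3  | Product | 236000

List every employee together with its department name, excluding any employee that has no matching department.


INNER JOIN keeps only employees rows whose dept_id matches an id in departments. Walk through each employee:
  - employee 1 (Helen): dept_id=2 -> matches Support
  - employee 2 (Eli): dept_id=2 -> matches Support
  - employee 3 (Dave): dept_id=NULL, no match -> dropped
  - employee 4 (Leo): dept_id=1 -> matches Legal
  - employee 5 (Quinn): dept_id=2 -> matches Support
  - employee 6 (Iris): dept_id=NULL, no match -> dropped
  - employee 7 (Grace): dept_id=1 -> matches Legal
So 2 of 7 rows are dropped.

SQL:
SELECT a.name, b.name AS department
FROM employees a
INNER JOIN departments b ON a.dept_id = b.id

Result:
name  | department
------+-----------
Helen | Support   
Eli   | Support   
Leo   | Legal     
Quinn | Support   
Grace | Legal     


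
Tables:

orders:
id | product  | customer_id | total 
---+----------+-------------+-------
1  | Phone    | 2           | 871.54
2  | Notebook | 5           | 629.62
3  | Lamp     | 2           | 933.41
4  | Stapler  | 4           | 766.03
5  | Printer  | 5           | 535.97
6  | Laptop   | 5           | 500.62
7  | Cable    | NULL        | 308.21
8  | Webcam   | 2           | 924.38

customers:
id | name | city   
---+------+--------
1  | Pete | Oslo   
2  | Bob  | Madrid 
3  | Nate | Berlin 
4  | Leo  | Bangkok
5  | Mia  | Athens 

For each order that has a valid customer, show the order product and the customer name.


INNER JOIN keeps only orders rows whose customer_id matches an id in customers. Walk through each order:
  - order 1 (Phone): customer_id=2 -> matches Bob
  - order 2 (Notebook): customer_id=5 -> matches Mia
  - order 3 (Lamp): customer_id=2 -> matches Bob
  - order 4 (Stapler): customer_id=4 -> matches Leo
  - order 5 (Printer): customer_id=5 -> matches Mia
  - order 6 (Laptop): customer_id=5 -> matches Mia
  - order 7 (Cable): customer_id=NULL, no match -> dropped
  - order 8 (Webcam): customer_id=2 -> matches Bob
So 1 of 8 rows is dropped.

SQL:
SELECT a.product, b.name AS customer
FROM orders a
INNER JOIN customers b ON a.customer_id = b.id

Result:
product  | customer
---------+---------
Phone    | Bob     
Notebook | Mia     
Lamp     | Bob     
Stapler  | Leo     
Printer  | Mia     
Laptop   | Mia     
Webcam   | Bob     


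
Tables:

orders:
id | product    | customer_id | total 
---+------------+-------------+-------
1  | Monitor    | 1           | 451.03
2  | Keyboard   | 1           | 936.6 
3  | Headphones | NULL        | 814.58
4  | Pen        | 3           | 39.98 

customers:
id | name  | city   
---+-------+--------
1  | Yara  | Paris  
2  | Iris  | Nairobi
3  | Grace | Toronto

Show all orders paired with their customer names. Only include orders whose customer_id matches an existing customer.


INNER JOIN keeps only orders rows whose customer_id matches an id in customers. Walk through each order:
  - order 1 (Monitor): customer_id=1 -> matches Yara
  - order 2 (Keyboard): customer_id=1 -> matches Yara
  - order 3 (Headphones): customer_id=NULL, no match -> dropped
  - order 4 (Pen): customer_id=3 -> matches Grace
So 1 of 4 rows is dropped.

SQL:
SELECT a.product, b.name AS customer
FROM orders a
INNER JOIN customers b ON a.customer_id = b.id

Result:
product  | customer
---------+---------
Monitor  | Yara    
Keyboard | Yara    
Pen      | Grace   


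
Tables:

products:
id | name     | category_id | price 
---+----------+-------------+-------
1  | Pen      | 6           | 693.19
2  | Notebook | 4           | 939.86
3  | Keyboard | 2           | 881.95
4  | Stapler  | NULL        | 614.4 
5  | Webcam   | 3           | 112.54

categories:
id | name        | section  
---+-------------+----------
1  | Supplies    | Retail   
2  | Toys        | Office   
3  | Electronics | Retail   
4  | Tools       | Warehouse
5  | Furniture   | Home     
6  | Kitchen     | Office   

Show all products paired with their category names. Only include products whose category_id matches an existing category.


INNER JOIN keeps only products rows whose category_id matches an id in categories. Walk through each product:
  - product 1 (Pen): category_id=6 -> matches Kitchen
  - product 2 (Notebook): category_id=4 -> matches Tools
  - product 3 (Keyboard): category_id=2 -> matches Toys
  - product 4 (Stapler): category_id=NULL, no match -> dropped
  - product 5 (Webcam): category_id=3 -> matches Electronics
So 1 of 5 rows is dropped.

SQL:
SELECT a.name, b.name AS category
FROM products a
INNER JOIN categories b ON a.category_id = b.id

Result:
name     | category   
---------+------------
Pen      | Kitchen    
Notebook | Tools      
Keyboard | Toys       
Webcam   | Electronics


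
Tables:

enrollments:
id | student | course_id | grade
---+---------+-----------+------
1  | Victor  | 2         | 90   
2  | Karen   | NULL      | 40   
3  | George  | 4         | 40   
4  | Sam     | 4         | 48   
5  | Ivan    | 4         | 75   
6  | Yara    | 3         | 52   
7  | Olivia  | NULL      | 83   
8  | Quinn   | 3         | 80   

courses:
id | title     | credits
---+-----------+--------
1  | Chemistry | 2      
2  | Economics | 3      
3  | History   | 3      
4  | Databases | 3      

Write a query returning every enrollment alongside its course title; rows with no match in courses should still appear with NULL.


LEFT JOIN keeps every row from enrollments (the left table); where course_id has no match in courses, the course columns become NULL. Walk through each enrollment:
  - enrollment 1 (Victor): course_id=2 -> matches Economics
  - enrollment 2 (Karen): course_id=NULL, no match -> kept with NULL
  - enrollment 3 (George): course_id=4 -> matches Databases
  - enrollment 4 (Sam): course_id=4 -> matches Databases
  - enrollment 5 (Ivan): course_id=4 -> matches Databases
  - enrollment 6 (Yara): course_id=3 -> matches History
  - enrollment 7 (Olivia): course_id=NULL, no match -> kept with NULL
  - enrollment 8 (Quinn): course_id=3 -> matches History
All 8 rows appear; 2 have NULL course.

SQL:
SELECT a.student, b.title AS course
FROM enrollments a
LEFT JOIN courses b ON a.course_id = b.id

Result:
student | course   
--------+----------
Victor  | Economics
Karen   | NULL     
George  | Databases
Sam     | Databases
Ivan    | Databases
Yara    | History  
Olivia  | NULL     
Quinn   | History  


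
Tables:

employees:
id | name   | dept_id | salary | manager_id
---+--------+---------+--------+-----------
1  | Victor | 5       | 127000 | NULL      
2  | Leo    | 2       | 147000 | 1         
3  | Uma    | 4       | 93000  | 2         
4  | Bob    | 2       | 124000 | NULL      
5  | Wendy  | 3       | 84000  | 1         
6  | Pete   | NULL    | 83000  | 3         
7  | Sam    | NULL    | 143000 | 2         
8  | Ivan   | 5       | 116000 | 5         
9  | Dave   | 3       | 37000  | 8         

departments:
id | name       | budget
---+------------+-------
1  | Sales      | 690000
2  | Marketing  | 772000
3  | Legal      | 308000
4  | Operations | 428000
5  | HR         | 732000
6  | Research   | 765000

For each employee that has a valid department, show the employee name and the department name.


INNER JOIN keeps only employees rows whose dept_id matches an id in departments. Walk through each employee:
  - employee 1 (Victor): dept_id=5 -> matches HR
  - employee 2 (Leo): dept_id=2 -> matches Marketing
  - employee 3 (Uma): dept_id=4 -> matches Operations
  - employee 4 (Bob): dept_id=2 -> matches Marketing
  - employee 5 (Wendy): dept_id=3 -> matches Legal
  - employee 6 (Pete): dept_id=NULL, no match -> dropped
  - employee 7 (Sam): dept_id=NULL, no match -> dropped
  - employee 8 (Ivan): dept_id=5 -> matches HR
  - employee 9 (Dave): dept_id=3 -> matches Legal
So 2 of 9 rows are dropped.

SQL:
SELECT a.name, b.name AS department
FROM employees a
INNER JOIN departments b ON a.dept_id = b.id

Result:
name   | department
-------+-----------
Victor | HR        
Leo    | Marketing 
Uma    | Operations
Bob    | Marketing 
Wendy  | Legal     
Ivan   | HR        
Dave   | Legal     


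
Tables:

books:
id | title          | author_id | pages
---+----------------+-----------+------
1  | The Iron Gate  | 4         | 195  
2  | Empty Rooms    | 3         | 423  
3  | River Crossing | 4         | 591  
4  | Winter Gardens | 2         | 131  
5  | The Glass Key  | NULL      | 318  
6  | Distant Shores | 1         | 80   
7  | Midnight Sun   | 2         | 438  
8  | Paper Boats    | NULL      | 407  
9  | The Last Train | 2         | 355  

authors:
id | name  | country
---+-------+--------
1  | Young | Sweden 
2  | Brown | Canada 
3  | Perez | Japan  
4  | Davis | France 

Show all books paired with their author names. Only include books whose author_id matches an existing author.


INNER JOIN keeps only books rows whose author_id matches an id in authors. Walk through each book:
  - book 1 (The Iron Gate): author_id=4 -> matches Davis
  - book 2 (Empty Rooms): author_id=3 -> matches Perez
  - book 3 (River Crossing): author_id=4 -> matches Davis
  - book 4 (Winter Gardens): author_id=2 -> matches Brown
  - book 5 (The Glass Key): author_id=NULL, no match -> dropped
  - book 6 (Distant Shores): author_id=1 -> matches Young
  - book 7 (Midnight Sun): author_id=2 -> matches Brown
  - book 8 (Paper Boats): author_id=NULL, no match -> dropped
  - book 9 (The Last Train): author_id=2 -> matches Brown
So 2 of 9 rows are dropped.

SQL:
SELECT a.title, b.name AS author
FROM books a
INNER JOIN authors b ON a.author_id = b.id

Result:
title          | author
---------------+-------
The Iron Gate  | Davis 
Empty Rooms    | Perez 
River Crossing | Davis 
Winter Gardens | Brown 
Distant Shores | Young 
Midnight Sun   | Brown 
The Last Train | Brown 


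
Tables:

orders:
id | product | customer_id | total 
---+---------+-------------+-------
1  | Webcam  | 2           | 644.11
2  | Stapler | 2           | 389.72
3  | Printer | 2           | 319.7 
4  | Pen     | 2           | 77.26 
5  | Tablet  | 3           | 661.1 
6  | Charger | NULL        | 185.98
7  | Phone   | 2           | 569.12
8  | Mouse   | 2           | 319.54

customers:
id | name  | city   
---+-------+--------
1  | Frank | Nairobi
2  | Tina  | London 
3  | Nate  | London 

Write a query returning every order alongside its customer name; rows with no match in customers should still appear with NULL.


LEFT JOIN keeps every row from orders (the left table); where customer_id has no match in customers, the customer columns become NULL. Walk through each order:
  - order 1 (Webcam): customer_id=2 -> matches Tina
  - order 2 (Stapler): customer_id=2 -> matches Tina
  - order 3 (Printer): customer_id=2 -> matches Tina
  - order 4 (Pen): customer_id=2 -> matches Tina
  - order 5 (Tablet): customer_id=3 -> matches Nate
  - order 6 (Charger): customer_id=NULL, no match -> kept with NULL
  - order 7 (Phone): customer_id=2 -> matches Tina
  - order 8 (Mouse): customer_id=2 -> matches Tina
All 8 rows appear; 1 has NULL customer.

SQL:
SELECT a.product, b.name AS customer
FROM orders a
LEFT JOIN customers b ON a.customer_id = b.id

Result:
product | customer
--------+---------
Webcam  | Tina    
Stapler | Tina    
Printer | Tina    
Pen     | Tina    
Tablet  | Nate    
Charger | NULL    
Phone   | Tina    
Mouse   | Tina    


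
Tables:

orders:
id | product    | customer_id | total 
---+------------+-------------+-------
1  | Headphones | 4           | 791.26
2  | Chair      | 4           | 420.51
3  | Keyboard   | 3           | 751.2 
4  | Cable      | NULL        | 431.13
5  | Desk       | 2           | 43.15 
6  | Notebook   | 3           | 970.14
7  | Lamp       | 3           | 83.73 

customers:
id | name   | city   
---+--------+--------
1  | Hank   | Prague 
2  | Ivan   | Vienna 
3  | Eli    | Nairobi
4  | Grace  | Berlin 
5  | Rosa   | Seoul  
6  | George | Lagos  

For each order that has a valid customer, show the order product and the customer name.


INNER JOIN keeps only orders rows whose customer_id matches an id in customers. Walk through each order:
  - order 1 (Headphones): customer_id=4 -> matches Grace
  - order 2 (Chair): customer_id=4 -> matches Grace
  - order 3 (Keyboard): customer_id=3 -> matches Eli
  - order 4 (Cable): customer_id=NULL, no match -> dropped
  - order 5 (Desk): customer_id=2 -> matches Ivan
  - order 6 (Notebook): customer_id=3 -> matches Eli
  - order 7 (Lamp): customer_id=3 -> matches Eli
So 1 of 7 rows is dropped.

SQL:
SELECT a.product, b.name AS customer
FROM orders a
INNER JOIN customers b ON a.customer_id = b.id

Result:
product    | customer
-----------+---------
Headphones | Grace   
Chair      | Grace   
Keyboard   | Eli     
Desk       | Ivan    
Notebook   | Eli     
Lamp       | Eli     


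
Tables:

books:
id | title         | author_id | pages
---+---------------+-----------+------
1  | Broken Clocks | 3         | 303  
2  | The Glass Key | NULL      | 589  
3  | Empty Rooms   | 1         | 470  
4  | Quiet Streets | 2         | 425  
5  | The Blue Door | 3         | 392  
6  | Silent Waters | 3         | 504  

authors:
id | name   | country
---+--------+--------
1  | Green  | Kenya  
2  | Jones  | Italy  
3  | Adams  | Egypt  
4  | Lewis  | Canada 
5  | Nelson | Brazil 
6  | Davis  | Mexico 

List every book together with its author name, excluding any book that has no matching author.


INNER JOIN keeps only books rows whose author_id matches an id in authors. Walk through each book:
  - book 1 (Broken Clocks): author_id=3 -> matches Adams
  - book 2 (The Glass Key): author_id=NULL, no match -> dropped
  - book 3 (Empty Rooms): author_id=1 -> matches Green
  - book 4 (Quiet Streets): author_id=2 -> matches Jones
  - book 5 (The Blue Door): author_id=3 -> matches Adams
  - book 6 (Silent Waters): author_id=3 -> matches Adams
So 1 of 6 rows is dropped.

SQL:
SELECT a.title, b.name AS author
FROM books a
INNER JOIN authors b ON a.author_id = b.id

Result:
title         | author
--------------+-------
Broken Clocks | Adams 
Empty Rooms   | Green 
Quiet Streets | Jones 
The Blue Door | Adams 
Silent Waters | Adams 


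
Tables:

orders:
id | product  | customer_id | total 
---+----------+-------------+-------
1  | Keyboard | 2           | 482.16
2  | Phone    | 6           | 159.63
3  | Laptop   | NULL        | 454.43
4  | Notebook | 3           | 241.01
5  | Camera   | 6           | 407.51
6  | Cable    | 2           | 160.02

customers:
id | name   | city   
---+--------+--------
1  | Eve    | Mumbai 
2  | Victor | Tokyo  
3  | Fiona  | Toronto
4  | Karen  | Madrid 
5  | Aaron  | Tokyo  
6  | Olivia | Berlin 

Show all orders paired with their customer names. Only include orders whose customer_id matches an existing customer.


INNER JOIN keeps only orders rows whose customer_id matches an id in customers. Walk through each order:
  - order 1 (Keyboard): customer_id=2 -> matches Victor
  - order 2 (Phone): customer_id=6 -> matches Olivia
  - order 3 (Laptop): customer_id=NULL, no match -> dropped
  - order 4 (Notebook): customer_id=3 -> matches Fiona
  - order 5 (Camera): customer_id=6 -> matches Olivia
  - order 6 (Cable): customer_id=2 -> matches Victor
So 1 of 6 rows is dropped.

SQL:
SELECT a.product, b.name AS customer
FROM orders a
INNER JOIN customers b ON a.customer_id = b.id

Result:
product  | customer
---------+---------
Keyboard | Victor  
Phone    | Olivia  
Notebook | Fiona   
Camera   | Olivia  
Cable    | Victor  


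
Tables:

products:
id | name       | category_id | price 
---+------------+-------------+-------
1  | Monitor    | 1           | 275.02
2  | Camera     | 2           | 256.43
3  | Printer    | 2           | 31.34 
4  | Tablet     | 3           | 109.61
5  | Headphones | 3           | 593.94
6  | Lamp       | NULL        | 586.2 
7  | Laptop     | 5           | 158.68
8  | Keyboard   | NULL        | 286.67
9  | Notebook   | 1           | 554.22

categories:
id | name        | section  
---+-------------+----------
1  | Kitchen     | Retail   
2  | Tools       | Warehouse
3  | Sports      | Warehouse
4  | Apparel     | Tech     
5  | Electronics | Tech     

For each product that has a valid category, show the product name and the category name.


INNER JOIN keeps only products rows whose category_id matches an id in categories. Walk through each product:
  - product 1 (Monitor): category_id=1 -> matches Kitchen
  - product 2 (Camera): category_id=2 -> matches Tools
  - product 3 (Printer): category_id=2 -> matches Tools
  - product 4 (Tablet): category_id=3 -> matches Sports
  - product 5 (Headphones): category_id=3 -> matches Sports
  - product 6 (Lamp): category_id=NULL, no match -> dropped
  - product 7 (Laptop): category_id=5 -> matches Electronics
  - product 8 (Keyboard): category_id=NULL, no match -> dropped
  - product 9 (Notebook): category_id=1 -> matches Kitchen
So 2 of 9 rows are dropped.

SQL:
SELECT a.name, b.name AS category
FROM products a
INNER JOIN categories b ON a.category_id = b.id

Result:
name       | category   
-----------+------------
Monitor    | Kitchen    
Camera     | Tools      
Printer    | Tools      
Tablet     | Sports     
Headphones | Sports     
Laptop     | Electronics
Notebook   | Kitchen    


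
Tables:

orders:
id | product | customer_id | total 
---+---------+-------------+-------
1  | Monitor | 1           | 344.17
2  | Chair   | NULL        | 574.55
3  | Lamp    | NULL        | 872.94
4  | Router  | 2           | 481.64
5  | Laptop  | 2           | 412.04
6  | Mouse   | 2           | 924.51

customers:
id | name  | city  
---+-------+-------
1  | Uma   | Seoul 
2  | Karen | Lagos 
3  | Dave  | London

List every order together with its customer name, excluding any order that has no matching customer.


INNER JOIN keeps only orders rows whose customer_id matches an id in customers. Walk through each order:
  - order 1 (Monitor): customer_id=1 -> matches Uma
  - order 2 (Chair): customer_id=NULL, no match -> dropped
  - order 3 (Lamp): customer_id=NULL, no match -> dropped
  - order 4 (Router): customer_id=2 -> matches Karen
  - order 5 (Laptop): customer_id=2 -> matches Karen
  - order 6 (Mouse): customer_id=2 -> matches Karen
So 2 of 6 rows are dropped.

SQL:
SELECT a.product, b.name AS customer
FROM orders a
INNER JOIN customers b ON a.customer_id = b.id

Result:
product | customer
--------+---------
Monitor | Uma     
Router  | Karen   
Laptop  | Karen   
Mouse   | Karen   


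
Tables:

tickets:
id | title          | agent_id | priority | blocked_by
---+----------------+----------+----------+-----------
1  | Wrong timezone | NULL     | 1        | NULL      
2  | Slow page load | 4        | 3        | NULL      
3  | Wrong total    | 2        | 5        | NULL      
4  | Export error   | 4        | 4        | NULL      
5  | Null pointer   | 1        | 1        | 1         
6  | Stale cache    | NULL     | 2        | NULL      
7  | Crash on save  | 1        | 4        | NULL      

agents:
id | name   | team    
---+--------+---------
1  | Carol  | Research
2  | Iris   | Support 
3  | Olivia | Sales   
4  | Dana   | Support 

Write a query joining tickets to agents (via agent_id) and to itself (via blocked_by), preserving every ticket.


Two LEFT JOINs from the same base table tickets: one to agents via agent_id, one to tickets itself via blocked_by. Both are LEFT so every ticket is preserved.
Match against agents:
  - ticket 1 (Wrong timezone): agent_id=NULL, no match -> kept with NULL
  - ticket 2 (Slow page load): agent_id=4 -> matches Dana
  - ticket 3 (Wrong total): agent_id=2 -> matches Iris
  - ticket 4 (Export error): agent_id=4 -> matches Dana
  - ticket 5 (Null pointer): agent_id=1 -> matches Carol
  - ticket 6 (Stale cache): agent_id=NULL, no match -> kept with NULL
  - ticket 7 (Crash on save): agent_id=1 -> matches Carol
Match against tickets (self):
  - ticket 1 (Wrong timezone): blocked_by=NULL -> NULL
  - ticket 2 (Slow page load): blocked_by=NULL -> NULL
  - ticket 3 (Wrong total): blocked_by=NULL -> NULL
  - ticket 4 (Export error): blocked_by=NULL -> NULL
  - ticket 5 (Null pointer): blocked_by=1 -> Wrong timezone
  - ticket 6 (Stale cache): blocked_by=NULL -> NULL
  - ticket 7 (Crash on save): blocked_by=NULL -> NULL

SQL:
SELECT a.title, b.name AS agent, c.title AS blocked_by
FROM tickets a
LEFT JOIN agents b ON a.agent_id = b.id
LEFT JOIN tickets c ON a.blocked_by = c.id

Result:
title          | agent | blocked_by    
---------------+-------+---------------
Wrong timezone | NULL  | NULL          
Slow page load | Dana  | NULL          
Wrong total    | Iris  | NULL          
Export error   | Dana  | NULL          
Null pointer   | Carol | Wrong timezone
Stale cache    | NULL  | NULL          
Crash on save  | Carol | NULL          


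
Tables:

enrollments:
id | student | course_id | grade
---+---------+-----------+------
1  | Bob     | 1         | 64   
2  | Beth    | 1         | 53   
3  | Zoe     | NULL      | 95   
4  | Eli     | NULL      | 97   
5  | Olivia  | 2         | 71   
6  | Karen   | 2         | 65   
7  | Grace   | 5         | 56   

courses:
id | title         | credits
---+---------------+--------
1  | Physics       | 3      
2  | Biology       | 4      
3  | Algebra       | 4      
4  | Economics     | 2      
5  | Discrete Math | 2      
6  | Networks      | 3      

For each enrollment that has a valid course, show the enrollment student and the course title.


INNER JOIN keeps only enrollments rows whose course_id matches an id in courses. Walk through each enrollment:
  - enrollment 1 (Bob): course_id=1 -> matches Physics
  - enrollment 2 (Beth): course_id=1 -> matches Physics
  - enrollment 3 (Zoe): course_id=NULL, no match -> dropped
  - enrollment 4 (Eli): course_id=NULL, no match -> dropped
  - enrollment 5 (Olivia): course_id=2 -> matches Biology
  - enrollment 6 (Karen): course_id=2 -> matches Biology
  - enrollment 7 (Grace): course_id=5 -> matches Discrete Math
So 2 of 7 rows are dropped.

SQL:
SELECT a.student, b.title AS course
FROM enrollments a
INNER JOIN courses b ON a.course_id = b.id

Result:
student | course       
--------+--------------
Bob     | Physics      
Beth    | Physics      
Olivia  | Biology      
Karen   | Biology      
Grace   | Discrete Math


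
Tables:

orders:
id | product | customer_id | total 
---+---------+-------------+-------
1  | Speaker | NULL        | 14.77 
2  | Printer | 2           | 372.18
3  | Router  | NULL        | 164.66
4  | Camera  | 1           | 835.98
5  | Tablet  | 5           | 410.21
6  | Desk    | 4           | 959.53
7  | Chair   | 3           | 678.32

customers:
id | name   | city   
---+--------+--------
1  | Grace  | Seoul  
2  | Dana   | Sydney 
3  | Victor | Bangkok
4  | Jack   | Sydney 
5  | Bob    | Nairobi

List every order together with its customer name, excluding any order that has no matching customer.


INNER JOIN keeps only orders rows whose customer_id matches an id in customers. Walk through each order:
  - order 1 (Speaker): customer_id=NULL, no match -> dropped
  - order 2 (Printer): customer_id=2 -> matches Dana
  - order 3 (Router): customer_id=NULL, no match -> dropped
  - order 4 (Camera): customer_id=1 -> matches Grace
  - order 5 (Tablet): customer_id=5 -> matches Bob
  - order 6 (Desk): customer_id=4 -> matches Jack
  - order 7 (Chair): customer_id=3 -> matches Victor
So 2 of 7 rows are dropped.

SQL:
SELECT a.product, b.name AS customer
FROM orders a
INNER JOIN customers b ON a.customer_id = b.id

Result:
product | customer
--------+---------
Printer | Dana    
Camera  | Grace   
Tablet  | Bob     
Desk    | Jack    
Chair   | Victor  


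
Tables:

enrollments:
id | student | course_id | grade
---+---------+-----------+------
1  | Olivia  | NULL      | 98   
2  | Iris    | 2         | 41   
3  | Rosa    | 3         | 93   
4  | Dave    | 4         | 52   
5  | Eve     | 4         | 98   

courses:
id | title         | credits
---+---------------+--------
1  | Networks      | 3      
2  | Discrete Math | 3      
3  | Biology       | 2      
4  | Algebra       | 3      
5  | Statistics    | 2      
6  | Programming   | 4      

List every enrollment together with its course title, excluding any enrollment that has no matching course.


INNER JOIN keeps only enrollments rows whose course_id matches an id in courses. Walk through each enrollment:
  - enrollment 1 (Olivia): course_id=NULL, no match -> dropped
  - enrollment 2 (Iris): course_id=2 -> matches Discrete Math
  - enrollment 3 (Rosa): course_id=3 -> matches Biology
  - enrollment 4 (Dave): course_id=4 -> matches Algebra
  - enrollment 5 (Eve): course_id=4 -> matches Algebra
So 1 of 5 rows is dropped.

SQL:
SELECT a.student, b.title AS course
FROM enrollments a
INNER JOIN courses b ON a.course_id = b.id

Result:
student | course       
--------+--------------
Iris    | Discrete Math
Rosa    | Biology      
Dave    | Algebra      
Eve     | Algebra      


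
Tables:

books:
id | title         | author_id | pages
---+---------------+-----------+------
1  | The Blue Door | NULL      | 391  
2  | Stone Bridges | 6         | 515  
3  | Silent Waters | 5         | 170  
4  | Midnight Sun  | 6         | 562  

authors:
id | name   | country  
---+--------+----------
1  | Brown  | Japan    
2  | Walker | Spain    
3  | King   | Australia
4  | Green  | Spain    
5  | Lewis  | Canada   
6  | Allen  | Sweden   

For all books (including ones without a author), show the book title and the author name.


LEFT JOIN keeps every row from books (the left table); where author_id has no match in authors, the author columns become NULL. Walk through each book:
  - book 1 (The Blue Door): author_id=NULL, no match -> kept with NULL
  - book 2 (Stone Bridges): author_id=6 -> matches Allen
  - book 3 (Silent Waters): author_id=5 -> matches Lewis
  - book 4 (Midnight Sun): author_id=6 -> matches Allen
All 4 rows appear; 1 has NULL author.

SQL:
SELECT a.title, b.name AS author
FROM books a
LEFT JOIN authors b ON a.author_id = b.id

Result:
title         | author
--------------+-------
The Blue Door | NULL  
Stone Bridges | Allen 
Silent Waters | Lewis 
Midnight Sun  | Allen 


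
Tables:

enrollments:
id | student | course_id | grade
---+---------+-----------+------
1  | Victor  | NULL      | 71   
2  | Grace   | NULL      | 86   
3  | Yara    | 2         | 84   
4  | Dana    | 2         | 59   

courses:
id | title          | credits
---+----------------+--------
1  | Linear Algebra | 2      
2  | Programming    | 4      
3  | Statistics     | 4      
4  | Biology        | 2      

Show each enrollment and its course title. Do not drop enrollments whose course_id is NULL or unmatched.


LEFT JOIN keeps every row from enrollments (the left table); where course_id has no match in courses, the course columns become NULL. Walk through each enrollment:
  - enrollment 1 (Victor): course_id=NULL, no match -> kept with NULL
  - enrollment 2 (Grace): course_id=NULL, no match -> kept with NULL
  - enrollment 3 (Yara): course_id=2 -> matches Programming
  - enrollment 4 (Dana): course_id=2 -> matches Programming
All 4 rows appear; 2 have NULL course.

SQL:
SELECT a.student, b.title AS course
FROM enrollments a
LEFT JOIN courses b ON a.course_id = b.id

Result:
student | course     
--------+------------
Victor  | NULL       
Grace   | NULL       
Yara    | Programming
Dana    | Programming


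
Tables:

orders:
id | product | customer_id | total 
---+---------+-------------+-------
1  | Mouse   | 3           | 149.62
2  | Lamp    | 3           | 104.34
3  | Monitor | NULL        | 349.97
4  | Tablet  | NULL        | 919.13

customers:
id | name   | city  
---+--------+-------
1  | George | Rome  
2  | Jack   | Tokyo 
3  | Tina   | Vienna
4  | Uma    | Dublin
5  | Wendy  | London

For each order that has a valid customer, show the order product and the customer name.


INNER JOIN keeps only orders rows whose customer_id matches an id in customers. Walk through each order:
  - order 1 (Mouse): customer_id=3 -> matches Tina
  - order 2 (Lamp): customer_id=3 -> matches Tina
  - order 3 (Monitor): customer_id=NULL, no match -> dropped
  - order 4 (Tablet): customer_id=NULL, no match -> dropped
So 2 of 4 rows are dropped.

SQL:
SELECT a.product, b.name AS customer
FROM orders a
INNER JOIN customers b ON a.customer_id = b.id

Result:
product | customer
--------+---------
Mouse   | Tina    
Lamp    | Tina    
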